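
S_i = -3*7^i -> [-3, -21, -147, -1029, -7203]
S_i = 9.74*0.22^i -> [9.74, 2.14, 0.47, 0.1, 0.02]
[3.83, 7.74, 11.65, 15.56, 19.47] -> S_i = 3.83 + 3.91*i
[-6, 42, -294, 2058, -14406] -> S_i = -6*-7^i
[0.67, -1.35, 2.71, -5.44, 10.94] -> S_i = 0.67*(-2.01)^i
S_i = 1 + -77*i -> [1, -76, -153, -230, -307]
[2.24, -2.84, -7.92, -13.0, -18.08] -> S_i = 2.24 + -5.08*i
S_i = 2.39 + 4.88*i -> [2.39, 7.27, 12.15, 17.03, 21.91]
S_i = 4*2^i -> [4, 8, 16, 32, 64]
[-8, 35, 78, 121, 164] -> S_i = -8 + 43*i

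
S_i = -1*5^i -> [-1, -5, -25, -125, -625]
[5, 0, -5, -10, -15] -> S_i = 5 + -5*i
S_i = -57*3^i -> [-57, -171, -513, -1539, -4617]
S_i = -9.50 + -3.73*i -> [-9.5, -13.23, -16.96, -20.69, -24.42]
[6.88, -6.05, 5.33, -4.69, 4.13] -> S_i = 6.88*(-0.88)^i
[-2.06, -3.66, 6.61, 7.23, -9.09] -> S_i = Random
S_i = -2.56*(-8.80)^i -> [-2.56, 22.53, -198.25, 1744.57, -15352.2]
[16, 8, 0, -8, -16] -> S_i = 16 + -8*i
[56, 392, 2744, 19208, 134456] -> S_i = 56*7^i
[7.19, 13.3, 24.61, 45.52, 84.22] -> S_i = 7.19*1.85^i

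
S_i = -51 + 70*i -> [-51, 19, 89, 159, 229]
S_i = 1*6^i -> [1, 6, 36, 216, 1296]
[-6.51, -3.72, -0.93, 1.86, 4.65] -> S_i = -6.51 + 2.79*i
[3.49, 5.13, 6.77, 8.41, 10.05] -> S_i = 3.49 + 1.64*i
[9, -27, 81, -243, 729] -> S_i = 9*-3^i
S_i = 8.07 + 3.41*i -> [8.07, 11.48, 14.89, 18.3, 21.71]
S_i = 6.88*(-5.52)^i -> [6.88, -37.98, 209.64, -1157.19, 6387.7]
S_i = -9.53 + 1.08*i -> [-9.53, -8.45, -7.37, -6.29, -5.21]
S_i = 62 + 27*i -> [62, 89, 116, 143, 170]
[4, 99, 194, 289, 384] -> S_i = 4 + 95*i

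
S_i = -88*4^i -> [-88, -352, -1408, -5632, -22528]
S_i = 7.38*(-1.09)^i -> [7.38, -8.04, 8.77, -9.56, 10.42]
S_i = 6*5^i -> [6, 30, 150, 750, 3750]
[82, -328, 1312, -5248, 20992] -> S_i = 82*-4^i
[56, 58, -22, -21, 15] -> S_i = Random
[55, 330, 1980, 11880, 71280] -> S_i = 55*6^i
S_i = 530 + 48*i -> [530, 578, 626, 674, 722]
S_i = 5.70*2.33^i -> [5.7, 13.28, 30.94, 72.1, 168.0]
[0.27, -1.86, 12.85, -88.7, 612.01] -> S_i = 0.27*(-6.90)^i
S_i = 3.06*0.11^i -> [3.06, 0.34, 0.04, 0.0, 0.0]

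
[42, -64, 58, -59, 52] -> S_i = Random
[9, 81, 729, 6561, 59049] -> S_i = 9*9^i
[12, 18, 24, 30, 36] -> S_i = 12 + 6*i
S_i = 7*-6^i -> [7, -42, 252, -1512, 9072]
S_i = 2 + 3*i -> [2, 5, 8, 11, 14]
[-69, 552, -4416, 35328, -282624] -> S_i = -69*-8^i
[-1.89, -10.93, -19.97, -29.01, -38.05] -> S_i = -1.89 + -9.04*i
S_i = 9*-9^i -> [9, -81, 729, -6561, 59049]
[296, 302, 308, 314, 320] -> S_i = 296 + 6*i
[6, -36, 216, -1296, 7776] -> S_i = 6*-6^i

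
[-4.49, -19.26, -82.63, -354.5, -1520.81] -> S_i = -4.49*4.29^i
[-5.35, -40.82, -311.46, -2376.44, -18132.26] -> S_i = -5.35*7.63^i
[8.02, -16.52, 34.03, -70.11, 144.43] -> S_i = 8.02*(-2.06)^i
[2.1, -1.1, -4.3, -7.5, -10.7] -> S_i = 2.10 + -3.20*i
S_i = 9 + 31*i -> [9, 40, 71, 102, 133]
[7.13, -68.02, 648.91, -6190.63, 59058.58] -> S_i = 7.13*(-9.54)^i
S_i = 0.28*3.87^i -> [0.28, 1.08, 4.19, 16.23, 62.81]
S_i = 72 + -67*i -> [72, 5, -62, -129, -196]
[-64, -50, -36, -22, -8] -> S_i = -64 + 14*i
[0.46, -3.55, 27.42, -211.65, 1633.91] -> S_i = 0.46*(-7.72)^i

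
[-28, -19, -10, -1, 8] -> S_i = -28 + 9*i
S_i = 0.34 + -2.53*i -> [0.34, -2.19, -4.72, -7.25, -9.78]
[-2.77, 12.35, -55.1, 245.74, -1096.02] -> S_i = -2.77*(-4.46)^i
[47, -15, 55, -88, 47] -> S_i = Random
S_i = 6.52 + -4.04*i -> [6.52, 2.48, -1.56, -5.6, -9.64]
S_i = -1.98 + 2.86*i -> [-1.98, 0.88, 3.74, 6.6, 9.46]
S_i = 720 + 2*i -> [720, 722, 724, 726, 728]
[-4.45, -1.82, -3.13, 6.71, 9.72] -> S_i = Random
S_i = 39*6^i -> [39, 234, 1404, 8424, 50544]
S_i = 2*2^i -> [2, 4, 8, 16, 32]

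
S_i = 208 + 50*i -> [208, 258, 308, 358, 408]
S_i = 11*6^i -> [11, 66, 396, 2376, 14256]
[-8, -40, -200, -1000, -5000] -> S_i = -8*5^i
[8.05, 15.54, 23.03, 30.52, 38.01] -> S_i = 8.05 + 7.49*i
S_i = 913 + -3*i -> [913, 910, 907, 904, 901]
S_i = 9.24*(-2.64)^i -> [9.24, -24.39, 64.4, -170.01, 448.84]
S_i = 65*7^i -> [65, 455, 3185, 22295, 156065]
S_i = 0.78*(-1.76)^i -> [0.78, -1.37, 2.42, -4.25, 7.48]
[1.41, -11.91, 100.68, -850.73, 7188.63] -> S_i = 1.41*(-8.45)^i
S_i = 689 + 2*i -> [689, 691, 693, 695, 697]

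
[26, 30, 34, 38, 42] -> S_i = 26 + 4*i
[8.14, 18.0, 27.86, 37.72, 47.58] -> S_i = 8.14 + 9.86*i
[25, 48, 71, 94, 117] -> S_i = 25 + 23*i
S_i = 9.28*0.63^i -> [9.28, 5.85, 3.68, 2.32, 1.46]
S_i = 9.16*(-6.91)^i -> [9.16, -63.3, 437.37, -3022.24, 20883.71]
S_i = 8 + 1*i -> [8, 9, 10, 11, 12]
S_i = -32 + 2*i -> [-32, -30, -28, -26, -24]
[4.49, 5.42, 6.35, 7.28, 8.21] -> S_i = 4.49 + 0.93*i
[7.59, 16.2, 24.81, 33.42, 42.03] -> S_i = 7.59 + 8.61*i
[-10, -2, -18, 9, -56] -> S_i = Random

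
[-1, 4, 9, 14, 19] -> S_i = -1 + 5*i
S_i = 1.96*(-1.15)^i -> [1.96, -2.25, 2.59, -2.98, 3.43]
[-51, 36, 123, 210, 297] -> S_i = -51 + 87*i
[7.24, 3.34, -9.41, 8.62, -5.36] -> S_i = Random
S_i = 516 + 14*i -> [516, 530, 544, 558, 572]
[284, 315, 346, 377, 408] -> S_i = 284 + 31*i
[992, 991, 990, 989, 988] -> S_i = 992 + -1*i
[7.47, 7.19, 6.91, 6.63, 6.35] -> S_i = 7.47 + -0.28*i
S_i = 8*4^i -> [8, 32, 128, 512, 2048]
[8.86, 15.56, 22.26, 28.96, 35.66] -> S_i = 8.86 + 6.70*i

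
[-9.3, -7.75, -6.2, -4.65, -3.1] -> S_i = -9.30 + 1.55*i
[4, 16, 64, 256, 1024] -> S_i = 4*4^i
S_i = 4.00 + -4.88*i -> [4.0, -0.88, -5.76, -10.64, -15.52]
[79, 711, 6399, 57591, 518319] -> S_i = 79*9^i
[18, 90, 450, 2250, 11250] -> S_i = 18*5^i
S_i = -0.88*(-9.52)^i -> [-0.88, 8.38, -79.75, 759.27, -7228.21]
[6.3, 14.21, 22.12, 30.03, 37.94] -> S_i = 6.30 + 7.91*i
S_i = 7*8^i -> [7, 56, 448, 3584, 28672]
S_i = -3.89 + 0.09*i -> [-3.89, -3.8, -3.71, -3.62, -3.53]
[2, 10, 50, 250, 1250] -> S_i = 2*5^i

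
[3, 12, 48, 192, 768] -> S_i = 3*4^i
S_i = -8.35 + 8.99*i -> [-8.35, 0.64, 9.63, 18.62, 27.61]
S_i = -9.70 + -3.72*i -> [-9.7, -13.42, -17.14, -20.86, -24.58]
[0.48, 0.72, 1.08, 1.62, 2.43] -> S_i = 0.48*1.50^i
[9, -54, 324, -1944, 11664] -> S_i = 9*-6^i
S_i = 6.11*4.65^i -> [6.11, 28.41, 132.11, 614.33, 2856.62]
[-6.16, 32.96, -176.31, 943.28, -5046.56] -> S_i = -6.16*(-5.35)^i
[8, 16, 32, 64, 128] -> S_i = 8*2^i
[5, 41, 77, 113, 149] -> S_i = 5 + 36*i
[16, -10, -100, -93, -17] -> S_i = Random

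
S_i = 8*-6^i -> [8, -48, 288, -1728, 10368]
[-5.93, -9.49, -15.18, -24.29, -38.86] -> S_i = -5.93*1.60^i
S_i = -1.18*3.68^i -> [-1.18, -4.34, -15.98, -58.81, -216.41]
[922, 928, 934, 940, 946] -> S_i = 922 + 6*i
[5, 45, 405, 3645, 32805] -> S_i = 5*9^i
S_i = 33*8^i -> [33, 264, 2112, 16896, 135168]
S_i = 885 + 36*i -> [885, 921, 957, 993, 1029]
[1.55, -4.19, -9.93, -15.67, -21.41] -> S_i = 1.55 + -5.74*i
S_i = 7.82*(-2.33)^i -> [7.82, -18.22, 42.45, -98.92, 230.48]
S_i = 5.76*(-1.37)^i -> [5.76, -7.89, 10.81, -14.81, 20.29]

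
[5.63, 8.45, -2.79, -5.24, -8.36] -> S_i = Random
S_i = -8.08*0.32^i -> [-8.08, -2.59, -0.83, -0.26, -0.08]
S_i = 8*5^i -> [8, 40, 200, 1000, 5000]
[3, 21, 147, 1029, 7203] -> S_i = 3*7^i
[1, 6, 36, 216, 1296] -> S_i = 1*6^i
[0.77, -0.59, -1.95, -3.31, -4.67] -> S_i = 0.77 + -1.36*i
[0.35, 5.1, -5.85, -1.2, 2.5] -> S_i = Random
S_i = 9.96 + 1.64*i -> [9.96, 11.6, 13.24, 14.88, 16.52]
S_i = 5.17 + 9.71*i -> [5.17, 14.88, 24.59, 34.3, 44.01]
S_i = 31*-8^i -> [31, -248, 1984, -15872, 126976]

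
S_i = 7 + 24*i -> [7, 31, 55, 79, 103]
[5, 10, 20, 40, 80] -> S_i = 5*2^i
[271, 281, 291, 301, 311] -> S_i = 271 + 10*i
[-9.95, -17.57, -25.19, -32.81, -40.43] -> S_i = -9.95 + -7.62*i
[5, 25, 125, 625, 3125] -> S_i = 5*5^i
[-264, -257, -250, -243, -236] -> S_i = -264 + 7*i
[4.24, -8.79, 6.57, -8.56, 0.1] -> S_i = Random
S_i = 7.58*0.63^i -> [7.58, 4.78, 3.01, 1.9, 1.19]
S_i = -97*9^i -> [-97, -873, -7857, -70713, -636417]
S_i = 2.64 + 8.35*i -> [2.64, 10.99, 19.34, 27.69, 36.04]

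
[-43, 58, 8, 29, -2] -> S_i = Random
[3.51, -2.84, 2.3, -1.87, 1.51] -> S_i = 3.51*(-0.81)^i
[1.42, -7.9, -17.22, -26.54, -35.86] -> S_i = 1.42 + -9.32*i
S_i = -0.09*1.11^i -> [-0.09, -0.1, -0.11, -0.12, -0.14]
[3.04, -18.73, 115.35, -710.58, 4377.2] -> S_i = 3.04*(-6.16)^i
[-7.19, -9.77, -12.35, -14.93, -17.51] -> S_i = -7.19 + -2.58*i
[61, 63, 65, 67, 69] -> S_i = 61 + 2*i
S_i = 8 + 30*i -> [8, 38, 68, 98, 128]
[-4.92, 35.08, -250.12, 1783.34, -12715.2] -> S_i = -4.92*(-7.13)^i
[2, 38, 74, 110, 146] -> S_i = 2 + 36*i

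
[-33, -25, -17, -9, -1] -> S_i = -33 + 8*i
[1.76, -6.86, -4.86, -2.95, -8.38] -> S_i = Random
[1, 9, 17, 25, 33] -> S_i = 1 + 8*i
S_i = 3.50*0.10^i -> [3.5, 0.35, 0.04, 0.0, 0.0]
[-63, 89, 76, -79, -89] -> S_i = Random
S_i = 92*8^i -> [92, 736, 5888, 47104, 376832]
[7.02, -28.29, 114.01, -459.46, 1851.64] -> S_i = 7.02*(-4.03)^i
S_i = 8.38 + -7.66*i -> [8.38, 0.72, -6.94, -14.6, -22.26]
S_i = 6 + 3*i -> [6, 9, 12, 15, 18]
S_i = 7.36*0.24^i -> [7.36, 1.77, 0.42, 0.1, 0.02]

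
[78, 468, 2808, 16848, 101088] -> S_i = 78*6^i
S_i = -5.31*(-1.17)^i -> [-5.31, 6.21, -7.27, 8.5, -9.95]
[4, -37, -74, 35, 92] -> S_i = Random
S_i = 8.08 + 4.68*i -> [8.08, 12.76, 17.44, 22.12, 26.8]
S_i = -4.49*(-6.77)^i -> [-4.49, 30.4, -205.79, 1393.2, -9431.94]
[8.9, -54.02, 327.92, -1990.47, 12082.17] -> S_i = 8.90*(-6.07)^i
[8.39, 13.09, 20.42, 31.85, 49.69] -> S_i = 8.39*1.56^i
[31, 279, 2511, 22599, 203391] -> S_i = 31*9^i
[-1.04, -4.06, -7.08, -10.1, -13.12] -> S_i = -1.04 + -3.02*i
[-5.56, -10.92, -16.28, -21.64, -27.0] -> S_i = -5.56 + -5.36*i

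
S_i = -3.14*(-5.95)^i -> [-3.14, 18.68, -111.16, 661.42, -3935.48]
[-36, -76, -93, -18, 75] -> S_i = Random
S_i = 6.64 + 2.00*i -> [6.64, 8.64, 10.64, 12.64, 14.64]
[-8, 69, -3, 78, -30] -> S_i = Random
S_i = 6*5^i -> [6, 30, 150, 750, 3750]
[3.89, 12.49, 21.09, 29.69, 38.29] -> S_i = 3.89 + 8.60*i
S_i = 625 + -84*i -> [625, 541, 457, 373, 289]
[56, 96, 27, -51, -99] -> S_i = Random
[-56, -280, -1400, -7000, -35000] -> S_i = -56*5^i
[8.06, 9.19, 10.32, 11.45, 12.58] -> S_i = 8.06 + 1.13*i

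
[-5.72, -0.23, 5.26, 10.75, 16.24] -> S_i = -5.72 + 5.49*i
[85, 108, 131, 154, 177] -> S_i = 85 + 23*i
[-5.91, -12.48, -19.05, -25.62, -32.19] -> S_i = -5.91 + -6.57*i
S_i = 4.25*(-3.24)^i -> [4.25, -13.77, 44.61, -144.55, 468.35]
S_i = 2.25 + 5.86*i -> [2.25, 8.11, 13.97, 19.83, 25.69]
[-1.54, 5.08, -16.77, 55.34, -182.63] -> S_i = -1.54*(-3.30)^i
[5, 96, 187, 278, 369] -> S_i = 5 + 91*i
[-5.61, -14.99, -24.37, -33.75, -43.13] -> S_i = -5.61 + -9.38*i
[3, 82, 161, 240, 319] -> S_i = 3 + 79*i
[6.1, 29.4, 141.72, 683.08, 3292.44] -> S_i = 6.10*4.82^i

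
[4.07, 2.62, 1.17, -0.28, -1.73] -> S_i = 4.07 + -1.45*i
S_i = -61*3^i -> [-61, -183, -549, -1647, -4941]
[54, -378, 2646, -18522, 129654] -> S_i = 54*-7^i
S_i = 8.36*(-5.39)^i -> [8.36, -45.06, 242.88, -1309.1, 7056.04]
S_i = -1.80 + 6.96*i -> [-1.8, 5.16, 12.12, 19.08, 26.04]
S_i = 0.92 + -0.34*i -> [0.92, 0.58, 0.24, -0.1, -0.44]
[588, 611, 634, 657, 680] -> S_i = 588 + 23*i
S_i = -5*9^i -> [-5, -45, -405, -3645, -32805]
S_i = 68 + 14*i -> [68, 82, 96, 110, 124]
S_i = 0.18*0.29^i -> [0.18, 0.05, 0.02, 0.0, 0.0]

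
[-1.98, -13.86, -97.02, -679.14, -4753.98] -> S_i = -1.98*7.00^i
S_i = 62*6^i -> [62, 372, 2232, 13392, 80352]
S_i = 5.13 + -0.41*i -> [5.13, 4.72, 4.31, 3.9, 3.49]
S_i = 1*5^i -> [1, 5, 25, 125, 625]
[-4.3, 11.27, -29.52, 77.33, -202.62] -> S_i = -4.30*(-2.62)^i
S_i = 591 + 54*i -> [591, 645, 699, 753, 807]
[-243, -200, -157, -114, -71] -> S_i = -243 + 43*i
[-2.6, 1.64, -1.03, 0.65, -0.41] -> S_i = -2.60*(-0.63)^i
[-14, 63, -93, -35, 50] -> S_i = Random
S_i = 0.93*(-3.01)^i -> [0.93, -2.8, 8.43, -25.36, 76.34]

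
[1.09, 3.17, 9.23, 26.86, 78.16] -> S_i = 1.09*2.91^i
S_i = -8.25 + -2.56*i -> [-8.25, -10.81, -13.37, -15.93, -18.49]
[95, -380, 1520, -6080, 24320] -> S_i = 95*-4^i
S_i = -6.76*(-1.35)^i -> [-6.76, 9.13, -12.32, 16.63, -22.45]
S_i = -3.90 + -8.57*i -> [-3.9, -12.47, -21.04, -29.61, -38.18]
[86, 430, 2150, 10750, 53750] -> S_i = 86*5^i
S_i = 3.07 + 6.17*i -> [3.07, 9.24, 15.41, 21.58, 27.75]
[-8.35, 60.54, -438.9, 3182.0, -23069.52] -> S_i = -8.35*(-7.25)^i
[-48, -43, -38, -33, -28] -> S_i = -48 + 5*i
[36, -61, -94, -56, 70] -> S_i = Random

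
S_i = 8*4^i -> [8, 32, 128, 512, 2048]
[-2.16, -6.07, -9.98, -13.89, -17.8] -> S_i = -2.16 + -3.91*i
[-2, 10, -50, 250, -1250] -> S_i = -2*-5^i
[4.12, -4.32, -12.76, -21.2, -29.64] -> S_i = 4.12 + -8.44*i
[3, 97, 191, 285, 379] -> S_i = 3 + 94*i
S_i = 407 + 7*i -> [407, 414, 421, 428, 435]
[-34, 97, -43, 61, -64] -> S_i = Random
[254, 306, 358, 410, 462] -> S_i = 254 + 52*i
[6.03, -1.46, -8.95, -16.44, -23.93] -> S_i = 6.03 + -7.49*i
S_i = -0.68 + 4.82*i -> [-0.68, 4.14, 8.96, 13.78, 18.6]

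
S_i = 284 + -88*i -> [284, 196, 108, 20, -68]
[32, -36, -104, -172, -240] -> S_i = 32 + -68*i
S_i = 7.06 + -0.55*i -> [7.06, 6.51, 5.96, 5.41, 4.86]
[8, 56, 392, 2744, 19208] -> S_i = 8*7^i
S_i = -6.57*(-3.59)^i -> [-6.57, 23.59, -84.67, 303.98, -1091.3]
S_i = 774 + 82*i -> [774, 856, 938, 1020, 1102]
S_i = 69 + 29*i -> [69, 98, 127, 156, 185]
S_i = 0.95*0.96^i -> [0.95, 0.91, 0.88, 0.84, 0.81]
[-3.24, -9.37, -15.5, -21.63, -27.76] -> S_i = -3.24 + -6.13*i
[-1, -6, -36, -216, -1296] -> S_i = -1*6^i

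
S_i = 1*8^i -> [1, 8, 64, 512, 4096]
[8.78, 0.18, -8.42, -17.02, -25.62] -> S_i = 8.78 + -8.60*i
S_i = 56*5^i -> [56, 280, 1400, 7000, 35000]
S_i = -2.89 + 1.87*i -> [-2.89, -1.02, 0.85, 2.72, 4.59]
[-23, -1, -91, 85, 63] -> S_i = Random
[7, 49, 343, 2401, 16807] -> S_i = 7*7^i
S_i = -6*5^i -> [-6, -30, -150, -750, -3750]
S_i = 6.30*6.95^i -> [6.3, 43.78, 304.31, 2114.92, 14698.73]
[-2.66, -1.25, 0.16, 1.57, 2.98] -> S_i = -2.66 + 1.41*i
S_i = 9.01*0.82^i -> [9.01, 7.39, 6.06, 4.97, 4.07]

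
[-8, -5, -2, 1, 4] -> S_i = -8 + 3*i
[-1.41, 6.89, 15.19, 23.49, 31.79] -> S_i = -1.41 + 8.30*i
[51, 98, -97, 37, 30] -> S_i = Random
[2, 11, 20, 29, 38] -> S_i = 2 + 9*i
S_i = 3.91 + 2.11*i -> [3.91, 6.02, 8.13, 10.24, 12.35]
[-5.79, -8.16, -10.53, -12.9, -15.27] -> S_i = -5.79 + -2.37*i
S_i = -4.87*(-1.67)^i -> [-4.87, 8.13, -13.58, 22.68, -37.88]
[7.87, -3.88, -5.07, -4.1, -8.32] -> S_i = Random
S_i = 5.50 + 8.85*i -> [5.5, 14.35, 23.2, 32.05, 40.9]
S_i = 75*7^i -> [75, 525, 3675, 25725, 180075]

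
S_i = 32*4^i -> [32, 128, 512, 2048, 8192]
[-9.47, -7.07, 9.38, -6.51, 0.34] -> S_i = Random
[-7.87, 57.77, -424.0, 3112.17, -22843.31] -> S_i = -7.87*(-7.34)^i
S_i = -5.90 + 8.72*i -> [-5.9, 2.82, 11.54, 20.26, 28.98]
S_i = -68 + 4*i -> [-68, -64, -60, -56, -52]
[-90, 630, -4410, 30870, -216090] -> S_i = -90*-7^i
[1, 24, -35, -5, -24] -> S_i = Random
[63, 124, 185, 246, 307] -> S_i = 63 + 61*i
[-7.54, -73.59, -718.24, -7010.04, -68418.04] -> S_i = -7.54*9.76^i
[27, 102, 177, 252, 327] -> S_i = 27 + 75*i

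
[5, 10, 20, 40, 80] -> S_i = 5*2^i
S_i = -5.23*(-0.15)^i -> [-5.23, 0.78, -0.12, 0.02, -0.0]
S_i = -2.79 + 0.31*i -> [-2.79, -2.48, -2.17, -1.86, -1.55]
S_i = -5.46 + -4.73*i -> [-5.46, -10.19, -14.92, -19.65, -24.38]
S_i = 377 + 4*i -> [377, 381, 385, 389, 393]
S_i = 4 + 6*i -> [4, 10, 16, 22, 28]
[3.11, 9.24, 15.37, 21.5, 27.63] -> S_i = 3.11 + 6.13*i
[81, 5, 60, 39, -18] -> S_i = Random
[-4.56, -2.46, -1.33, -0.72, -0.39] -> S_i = -4.56*0.54^i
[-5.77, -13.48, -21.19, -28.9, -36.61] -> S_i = -5.77 + -7.71*i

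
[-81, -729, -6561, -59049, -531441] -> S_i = -81*9^i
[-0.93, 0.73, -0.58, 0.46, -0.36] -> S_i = -0.93*(-0.79)^i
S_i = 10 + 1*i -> [10, 11, 12, 13, 14]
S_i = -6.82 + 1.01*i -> [-6.82, -5.81, -4.8, -3.79, -2.78]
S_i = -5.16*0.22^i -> [-5.16, -1.14, -0.25, -0.05, -0.01]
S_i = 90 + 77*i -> [90, 167, 244, 321, 398]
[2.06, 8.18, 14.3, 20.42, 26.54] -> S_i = 2.06 + 6.12*i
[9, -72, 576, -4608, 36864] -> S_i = 9*-8^i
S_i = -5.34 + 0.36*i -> [-5.34, -4.98, -4.62, -4.26, -3.9]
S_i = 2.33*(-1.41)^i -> [2.33, -3.29, 4.63, -6.53, 9.21]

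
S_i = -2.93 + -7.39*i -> [-2.93, -10.32, -17.71, -25.1, -32.49]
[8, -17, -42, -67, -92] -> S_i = 8 + -25*i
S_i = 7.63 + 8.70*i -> [7.63, 16.33, 25.03, 33.73, 42.43]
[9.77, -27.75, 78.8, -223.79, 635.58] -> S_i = 9.77*(-2.84)^i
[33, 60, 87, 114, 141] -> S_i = 33 + 27*i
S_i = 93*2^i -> [93, 186, 372, 744, 1488]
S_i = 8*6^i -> [8, 48, 288, 1728, 10368]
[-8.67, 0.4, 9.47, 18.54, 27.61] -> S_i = -8.67 + 9.07*i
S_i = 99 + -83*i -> [99, 16, -67, -150, -233]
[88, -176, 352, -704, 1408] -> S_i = 88*-2^i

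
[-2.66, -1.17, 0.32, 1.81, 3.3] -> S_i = -2.66 + 1.49*i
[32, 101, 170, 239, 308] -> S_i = 32 + 69*i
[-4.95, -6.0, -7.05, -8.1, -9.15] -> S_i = -4.95 + -1.05*i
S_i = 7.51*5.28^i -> [7.51, 39.65, 209.37, 1105.46, 5836.81]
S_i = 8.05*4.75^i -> [8.05, 38.24, 181.63, 862.73, 4097.98]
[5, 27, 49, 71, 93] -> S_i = 5 + 22*i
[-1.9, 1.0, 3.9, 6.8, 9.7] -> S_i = -1.90 + 2.90*i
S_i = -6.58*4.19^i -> [-6.58, -27.57, -115.52, -484.03, -2028.07]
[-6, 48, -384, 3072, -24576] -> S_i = -6*-8^i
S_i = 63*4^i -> [63, 252, 1008, 4032, 16128]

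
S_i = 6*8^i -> [6, 48, 384, 3072, 24576]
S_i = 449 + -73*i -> [449, 376, 303, 230, 157]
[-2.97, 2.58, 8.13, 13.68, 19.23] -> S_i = -2.97 + 5.55*i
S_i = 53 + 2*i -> [53, 55, 57, 59, 61]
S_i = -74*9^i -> [-74, -666, -5994, -53946, -485514]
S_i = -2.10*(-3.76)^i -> [-2.1, 7.9, -29.69, 111.63, -419.73]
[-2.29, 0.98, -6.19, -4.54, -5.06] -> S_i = Random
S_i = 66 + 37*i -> [66, 103, 140, 177, 214]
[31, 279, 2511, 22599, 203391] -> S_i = 31*9^i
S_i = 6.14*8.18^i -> [6.14, 50.23, 410.84, 3360.69, 27490.43]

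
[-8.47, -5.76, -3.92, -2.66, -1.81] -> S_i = -8.47*0.68^i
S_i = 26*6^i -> [26, 156, 936, 5616, 33696]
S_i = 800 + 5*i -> [800, 805, 810, 815, 820]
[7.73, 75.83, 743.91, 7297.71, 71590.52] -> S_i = 7.73*9.81^i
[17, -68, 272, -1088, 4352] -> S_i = 17*-4^i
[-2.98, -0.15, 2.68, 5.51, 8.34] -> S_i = -2.98 + 2.83*i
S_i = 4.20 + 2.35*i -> [4.2, 6.55, 8.9, 11.25, 13.6]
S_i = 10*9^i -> [10, 90, 810, 7290, 65610]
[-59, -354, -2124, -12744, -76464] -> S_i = -59*6^i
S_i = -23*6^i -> [-23, -138, -828, -4968, -29808]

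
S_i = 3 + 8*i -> [3, 11, 19, 27, 35]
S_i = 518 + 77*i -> [518, 595, 672, 749, 826]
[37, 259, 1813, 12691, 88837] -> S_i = 37*7^i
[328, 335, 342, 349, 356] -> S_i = 328 + 7*i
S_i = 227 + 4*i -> [227, 231, 235, 239, 243]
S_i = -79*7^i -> [-79, -553, -3871, -27097, -189679]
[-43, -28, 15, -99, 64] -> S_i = Random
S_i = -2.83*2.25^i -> [-2.83, -6.37, -14.33, -32.24, -72.53]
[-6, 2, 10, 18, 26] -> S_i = -6 + 8*i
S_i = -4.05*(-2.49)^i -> [-4.05, 10.08, -25.11, 62.52, -155.69]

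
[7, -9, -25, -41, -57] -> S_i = 7 + -16*i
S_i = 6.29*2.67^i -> [6.29, 16.79, 44.84, 119.72, 319.67]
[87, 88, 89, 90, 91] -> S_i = 87 + 1*i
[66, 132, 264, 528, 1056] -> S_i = 66*2^i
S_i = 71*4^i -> [71, 284, 1136, 4544, 18176]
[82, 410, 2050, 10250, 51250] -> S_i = 82*5^i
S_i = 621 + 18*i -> [621, 639, 657, 675, 693]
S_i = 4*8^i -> [4, 32, 256, 2048, 16384]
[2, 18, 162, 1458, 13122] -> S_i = 2*9^i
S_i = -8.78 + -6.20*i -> [-8.78, -14.98, -21.18, -27.38, -33.58]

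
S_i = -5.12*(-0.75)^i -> [-5.12, 3.84, -2.88, 2.16, -1.62]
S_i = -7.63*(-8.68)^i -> [-7.63, 66.23, -574.86, 4989.81, -43311.52]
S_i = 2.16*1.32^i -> [2.16, 2.85, 3.76, 4.97, 6.56]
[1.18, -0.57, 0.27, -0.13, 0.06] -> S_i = 1.18*(-0.48)^i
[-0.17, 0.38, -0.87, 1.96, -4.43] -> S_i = -0.17*(-2.26)^i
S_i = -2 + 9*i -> [-2, 7, 16, 25, 34]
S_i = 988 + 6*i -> [988, 994, 1000, 1006, 1012]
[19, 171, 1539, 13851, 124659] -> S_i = 19*9^i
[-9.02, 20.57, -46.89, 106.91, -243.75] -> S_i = -9.02*(-2.28)^i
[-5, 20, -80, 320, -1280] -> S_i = -5*-4^i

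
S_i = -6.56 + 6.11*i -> [-6.56, -0.45, 5.66, 11.77, 17.88]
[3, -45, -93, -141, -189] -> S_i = 3 + -48*i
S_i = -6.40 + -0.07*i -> [-6.4, -6.47, -6.54, -6.61, -6.68]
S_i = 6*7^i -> [6, 42, 294, 2058, 14406]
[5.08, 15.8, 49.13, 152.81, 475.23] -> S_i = 5.08*3.11^i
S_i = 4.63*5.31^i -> [4.63, 24.59, 130.55, 693.21, 3680.94]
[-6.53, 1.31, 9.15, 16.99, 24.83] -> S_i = -6.53 + 7.84*i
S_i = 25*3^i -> [25, 75, 225, 675, 2025]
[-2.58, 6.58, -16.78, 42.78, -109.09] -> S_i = -2.58*(-2.55)^i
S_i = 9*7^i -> [9, 63, 441, 3087, 21609]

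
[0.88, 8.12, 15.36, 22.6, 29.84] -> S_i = 0.88 + 7.24*i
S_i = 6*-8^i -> [6, -48, 384, -3072, 24576]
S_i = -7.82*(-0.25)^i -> [-7.82, 1.96, -0.49, 0.12, -0.03]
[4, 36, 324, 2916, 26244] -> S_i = 4*9^i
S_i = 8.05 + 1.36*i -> [8.05, 9.41, 10.77, 12.13, 13.49]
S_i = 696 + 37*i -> [696, 733, 770, 807, 844]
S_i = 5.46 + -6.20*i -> [5.46, -0.74, -6.94, -13.14, -19.34]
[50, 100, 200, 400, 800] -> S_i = 50*2^i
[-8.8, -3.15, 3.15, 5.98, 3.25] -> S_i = Random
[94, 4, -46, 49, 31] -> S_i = Random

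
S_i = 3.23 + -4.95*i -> [3.23, -1.72, -6.67, -11.62, -16.57]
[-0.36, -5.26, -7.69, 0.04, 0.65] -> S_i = Random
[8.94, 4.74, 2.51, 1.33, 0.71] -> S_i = 8.94*0.53^i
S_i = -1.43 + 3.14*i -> [-1.43, 1.71, 4.85, 7.99, 11.13]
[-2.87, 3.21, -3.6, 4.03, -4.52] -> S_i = -2.87*(-1.12)^i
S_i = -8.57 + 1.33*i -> [-8.57, -7.24, -5.91, -4.58, -3.25]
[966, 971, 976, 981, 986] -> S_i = 966 + 5*i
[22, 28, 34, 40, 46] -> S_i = 22 + 6*i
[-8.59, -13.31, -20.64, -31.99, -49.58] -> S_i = -8.59*1.55^i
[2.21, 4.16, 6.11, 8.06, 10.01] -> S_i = 2.21 + 1.95*i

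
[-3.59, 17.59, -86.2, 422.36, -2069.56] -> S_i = -3.59*(-4.90)^i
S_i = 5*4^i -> [5, 20, 80, 320, 1280]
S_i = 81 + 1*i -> [81, 82, 83, 84, 85]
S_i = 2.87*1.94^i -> [2.87, 5.57, 10.8, 20.95, 40.65]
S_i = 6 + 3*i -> [6, 9, 12, 15, 18]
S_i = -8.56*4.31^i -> [-8.56, -36.89, -159.01, -685.34, -2953.81]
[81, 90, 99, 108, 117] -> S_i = 81 + 9*i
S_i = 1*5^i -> [1, 5, 25, 125, 625]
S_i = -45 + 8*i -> [-45, -37, -29, -21, -13]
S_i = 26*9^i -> [26, 234, 2106, 18954, 170586]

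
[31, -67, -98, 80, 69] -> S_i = Random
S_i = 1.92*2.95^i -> [1.92, 5.66, 16.71, 49.29, 145.41]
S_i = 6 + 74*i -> [6, 80, 154, 228, 302]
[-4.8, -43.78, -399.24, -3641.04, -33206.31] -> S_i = -4.80*9.12^i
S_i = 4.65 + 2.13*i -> [4.65, 6.78, 8.91, 11.04, 13.17]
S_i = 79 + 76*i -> [79, 155, 231, 307, 383]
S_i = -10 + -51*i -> [-10, -61, -112, -163, -214]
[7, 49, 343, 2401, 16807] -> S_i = 7*7^i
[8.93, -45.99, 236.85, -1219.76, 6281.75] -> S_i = 8.93*(-5.15)^i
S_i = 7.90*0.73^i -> [7.9, 5.77, 4.21, 3.07, 2.24]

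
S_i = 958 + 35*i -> [958, 993, 1028, 1063, 1098]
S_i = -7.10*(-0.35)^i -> [-7.1, 2.48, -0.87, 0.3, -0.11]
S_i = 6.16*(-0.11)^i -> [6.16, -0.68, 0.07, -0.01, 0.0]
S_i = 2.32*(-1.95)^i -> [2.32, -4.52, 8.82, -17.2, 33.54]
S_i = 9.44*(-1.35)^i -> [9.44, -12.74, 17.2, -23.23, 31.36]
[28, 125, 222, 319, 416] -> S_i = 28 + 97*i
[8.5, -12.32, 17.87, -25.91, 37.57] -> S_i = 8.50*(-1.45)^i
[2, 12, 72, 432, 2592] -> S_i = 2*6^i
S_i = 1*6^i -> [1, 6, 36, 216, 1296]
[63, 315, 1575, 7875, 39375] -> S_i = 63*5^i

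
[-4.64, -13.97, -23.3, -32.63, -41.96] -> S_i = -4.64 + -9.33*i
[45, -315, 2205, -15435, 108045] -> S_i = 45*-7^i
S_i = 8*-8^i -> [8, -64, 512, -4096, 32768]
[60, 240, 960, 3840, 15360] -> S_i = 60*4^i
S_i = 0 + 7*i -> [0, 7, 14, 21, 28]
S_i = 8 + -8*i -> [8, 0, -8, -16, -24]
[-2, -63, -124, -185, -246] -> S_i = -2 + -61*i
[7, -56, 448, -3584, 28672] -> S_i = 7*-8^i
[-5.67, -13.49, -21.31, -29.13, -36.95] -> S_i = -5.67 + -7.82*i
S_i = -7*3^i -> [-7, -21, -63, -189, -567]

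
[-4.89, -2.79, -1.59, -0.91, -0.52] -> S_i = -4.89*0.57^i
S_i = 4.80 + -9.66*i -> [4.8, -4.86, -14.52, -24.18, -33.84]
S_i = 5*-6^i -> [5, -30, 180, -1080, 6480]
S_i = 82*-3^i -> [82, -246, 738, -2214, 6642]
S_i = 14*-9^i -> [14, -126, 1134, -10206, 91854]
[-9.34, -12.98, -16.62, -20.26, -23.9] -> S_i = -9.34 + -3.64*i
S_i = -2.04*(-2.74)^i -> [-2.04, 5.59, -15.32, 41.96, -114.98]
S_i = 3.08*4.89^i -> [3.08, 15.06, 73.65, 360.14, 1761.11]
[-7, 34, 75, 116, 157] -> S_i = -7 + 41*i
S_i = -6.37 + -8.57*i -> [-6.37, -14.94, -23.51, -32.08, -40.65]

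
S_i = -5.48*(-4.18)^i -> [-5.48, 22.91, -95.75, 400.23, -1672.96]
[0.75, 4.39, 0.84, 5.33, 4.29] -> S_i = Random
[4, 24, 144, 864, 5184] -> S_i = 4*6^i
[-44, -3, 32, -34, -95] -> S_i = Random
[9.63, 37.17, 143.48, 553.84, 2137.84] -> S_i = 9.63*3.86^i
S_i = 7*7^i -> [7, 49, 343, 2401, 16807]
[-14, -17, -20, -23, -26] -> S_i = -14 + -3*i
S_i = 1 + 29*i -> [1, 30, 59, 88, 117]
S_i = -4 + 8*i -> [-4, 4, 12, 20, 28]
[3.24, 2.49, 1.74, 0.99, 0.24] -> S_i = 3.24 + -0.75*i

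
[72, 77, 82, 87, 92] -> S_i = 72 + 5*i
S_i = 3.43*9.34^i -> [3.43, 32.04, 299.22, 2794.7, 26102.47]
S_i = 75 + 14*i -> [75, 89, 103, 117, 131]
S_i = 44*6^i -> [44, 264, 1584, 9504, 57024]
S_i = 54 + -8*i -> [54, 46, 38, 30, 22]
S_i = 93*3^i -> [93, 279, 837, 2511, 7533]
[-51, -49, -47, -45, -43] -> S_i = -51 + 2*i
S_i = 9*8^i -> [9, 72, 576, 4608, 36864]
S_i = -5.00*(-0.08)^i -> [-5.0, 0.4, -0.03, 0.0, -0.0]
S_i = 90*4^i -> [90, 360, 1440, 5760, 23040]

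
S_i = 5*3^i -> [5, 15, 45, 135, 405]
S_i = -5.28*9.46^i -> [-5.28, -49.95, -472.52, -4470.0, -42286.18]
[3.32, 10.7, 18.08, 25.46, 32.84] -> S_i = 3.32 + 7.38*i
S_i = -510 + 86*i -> [-510, -424, -338, -252, -166]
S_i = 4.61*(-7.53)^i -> [4.61, -34.71, 261.39, -1968.28, 14821.11]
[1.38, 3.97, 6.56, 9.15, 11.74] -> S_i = 1.38 + 2.59*i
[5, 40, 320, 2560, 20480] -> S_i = 5*8^i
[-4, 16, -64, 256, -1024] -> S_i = -4*-4^i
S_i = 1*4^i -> [1, 4, 16, 64, 256]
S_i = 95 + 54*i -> [95, 149, 203, 257, 311]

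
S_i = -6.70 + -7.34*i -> [-6.7, -14.04, -21.38, -28.72, -36.06]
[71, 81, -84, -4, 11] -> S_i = Random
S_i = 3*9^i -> [3, 27, 243, 2187, 19683]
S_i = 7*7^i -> [7, 49, 343, 2401, 16807]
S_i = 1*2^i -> [1, 2, 4, 8, 16]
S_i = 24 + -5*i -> [24, 19, 14, 9, 4]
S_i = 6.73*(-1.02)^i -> [6.73, -6.86, 7.0, -7.14, 7.28]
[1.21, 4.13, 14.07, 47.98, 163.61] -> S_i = 1.21*3.41^i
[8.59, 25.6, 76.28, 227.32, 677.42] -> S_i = 8.59*2.98^i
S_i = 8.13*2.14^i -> [8.13, 17.4, 37.23, 79.68, 170.51]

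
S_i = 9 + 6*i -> [9, 15, 21, 27, 33]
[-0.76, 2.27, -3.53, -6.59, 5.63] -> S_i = Random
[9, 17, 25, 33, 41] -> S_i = 9 + 8*i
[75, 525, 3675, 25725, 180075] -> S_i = 75*7^i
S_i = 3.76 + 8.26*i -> [3.76, 12.02, 20.28, 28.54, 36.8]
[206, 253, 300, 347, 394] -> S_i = 206 + 47*i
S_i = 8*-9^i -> [8, -72, 648, -5832, 52488]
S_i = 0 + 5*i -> [0, 5, 10, 15, 20]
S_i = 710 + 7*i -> [710, 717, 724, 731, 738]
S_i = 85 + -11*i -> [85, 74, 63, 52, 41]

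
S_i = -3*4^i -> [-3, -12, -48, -192, -768]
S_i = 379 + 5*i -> [379, 384, 389, 394, 399]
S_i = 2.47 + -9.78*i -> [2.47, -7.31, -17.09, -26.87, -36.65]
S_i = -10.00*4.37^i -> [-10.0, -43.7, -190.97, -834.53, -3646.92]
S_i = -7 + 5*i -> [-7, -2, 3, 8, 13]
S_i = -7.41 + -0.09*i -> [-7.41, -7.5, -7.59, -7.68, -7.77]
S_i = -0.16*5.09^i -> [-0.16, -0.81, -4.15, -21.1, -107.4]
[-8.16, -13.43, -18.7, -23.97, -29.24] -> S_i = -8.16 + -5.27*i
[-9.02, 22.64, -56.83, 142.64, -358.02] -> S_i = -9.02*(-2.51)^i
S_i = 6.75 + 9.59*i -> [6.75, 16.34, 25.93, 35.52, 45.11]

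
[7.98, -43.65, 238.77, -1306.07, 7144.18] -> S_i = 7.98*(-5.47)^i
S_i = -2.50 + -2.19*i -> [-2.5, -4.69, -6.88, -9.07, -11.26]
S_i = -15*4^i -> [-15, -60, -240, -960, -3840]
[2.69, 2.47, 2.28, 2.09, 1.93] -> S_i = 2.69*0.92^i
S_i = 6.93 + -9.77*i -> [6.93, -2.84, -12.61, -22.38, -32.15]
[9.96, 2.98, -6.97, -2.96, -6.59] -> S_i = Random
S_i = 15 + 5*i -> [15, 20, 25, 30, 35]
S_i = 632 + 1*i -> [632, 633, 634, 635, 636]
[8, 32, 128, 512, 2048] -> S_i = 8*4^i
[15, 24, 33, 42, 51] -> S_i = 15 + 9*i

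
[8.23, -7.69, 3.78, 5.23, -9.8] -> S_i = Random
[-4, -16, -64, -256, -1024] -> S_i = -4*4^i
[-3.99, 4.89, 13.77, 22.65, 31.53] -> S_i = -3.99 + 8.88*i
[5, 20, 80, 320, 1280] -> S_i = 5*4^i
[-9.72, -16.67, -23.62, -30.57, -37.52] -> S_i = -9.72 + -6.95*i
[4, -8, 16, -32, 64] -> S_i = 4*-2^i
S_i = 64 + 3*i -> [64, 67, 70, 73, 76]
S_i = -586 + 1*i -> [-586, -585, -584, -583, -582]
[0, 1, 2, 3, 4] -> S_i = 0 + 1*i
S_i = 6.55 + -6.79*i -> [6.55, -0.24, -7.03, -13.82, -20.61]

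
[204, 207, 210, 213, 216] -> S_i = 204 + 3*i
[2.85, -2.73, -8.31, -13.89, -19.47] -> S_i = 2.85 + -5.58*i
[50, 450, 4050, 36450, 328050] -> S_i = 50*9^i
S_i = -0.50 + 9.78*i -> [-0.5, 9.28, 19.06, 28.84, 38.62]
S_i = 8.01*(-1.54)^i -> [8.01, -12.34, 19.0, -29.25, 45.05]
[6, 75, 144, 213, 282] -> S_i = 6 + 69*i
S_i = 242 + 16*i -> [242, 258, 274, 290, 306]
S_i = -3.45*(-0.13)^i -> [-3.45, 0.45, -0.06, 0.01, -0.0]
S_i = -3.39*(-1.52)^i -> [-3.39, 5.15, -7.83, 11.91, -18.1]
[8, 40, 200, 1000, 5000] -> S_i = 8*5^i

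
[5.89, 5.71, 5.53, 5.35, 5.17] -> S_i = 5.89 + -0.18*i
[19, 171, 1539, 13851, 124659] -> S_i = 19*9^i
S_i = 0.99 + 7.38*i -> [0.99, 8.37, 15.75, 23.13, 30.51]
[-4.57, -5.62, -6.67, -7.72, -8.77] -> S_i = -4.57 + -1.05*i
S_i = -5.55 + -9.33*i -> [-5.55, -14.88, -24.21, -33.54, -42.87]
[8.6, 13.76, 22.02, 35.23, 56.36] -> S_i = 8.60*1.60^i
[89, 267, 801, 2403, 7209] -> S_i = 89*3^i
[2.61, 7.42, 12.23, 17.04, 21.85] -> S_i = 2.61 + 4.81*i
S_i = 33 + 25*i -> [33, 58, 83, 108, 133]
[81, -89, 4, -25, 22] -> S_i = Random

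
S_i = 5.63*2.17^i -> [5.63, 12.22, 26.51, 57.53, 124.84]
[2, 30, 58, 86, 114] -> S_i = 2 + 28*i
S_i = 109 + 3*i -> [109, 112, 115, 118, 121]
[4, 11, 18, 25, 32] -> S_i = 4 + 7*i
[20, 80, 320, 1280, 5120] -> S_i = 20*4^i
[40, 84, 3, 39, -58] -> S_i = Random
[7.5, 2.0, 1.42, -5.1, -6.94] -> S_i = Random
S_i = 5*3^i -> [5, 15, 45, 135, 405]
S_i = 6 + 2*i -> [6, 8, 10, 12, 14]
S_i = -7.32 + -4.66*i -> [-7.32, -11.98, -16.64, -21.3, -25.96]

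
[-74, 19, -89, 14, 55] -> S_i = Random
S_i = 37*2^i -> [37, 74, 148, 296, 592]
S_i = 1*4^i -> [1, 4, 16, 64, 256]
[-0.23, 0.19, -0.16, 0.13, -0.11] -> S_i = -0.23*(-0.83)^i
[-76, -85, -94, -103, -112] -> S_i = -76 + -9*i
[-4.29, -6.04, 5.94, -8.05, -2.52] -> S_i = Random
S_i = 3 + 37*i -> [3, 40, 77, 114, 151]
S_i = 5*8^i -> [5, 40, 320, 2560, 20480]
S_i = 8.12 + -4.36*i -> [8.12, 3.76, -0.6, -4.96, -9.32]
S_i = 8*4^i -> [8, 32, 128, 512, 2048]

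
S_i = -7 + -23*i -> [-7, -30, -53, -76, -99]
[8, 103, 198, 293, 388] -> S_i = 8 + 95*i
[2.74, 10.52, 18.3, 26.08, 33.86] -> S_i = 2.74 + 7.78*i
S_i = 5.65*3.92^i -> [5.65, 22.15, 86.82, 340.34, 1334.11]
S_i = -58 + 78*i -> [-58, 20, 98, 176, 254]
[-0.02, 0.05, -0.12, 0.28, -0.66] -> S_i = -0.02*(-2.40)^i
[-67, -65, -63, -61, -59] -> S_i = -67 + 2*i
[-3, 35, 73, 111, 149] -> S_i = -3 + 38*i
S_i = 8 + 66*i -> [8, 74, 140, 206, 272]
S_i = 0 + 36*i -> [0, 36, 72, 108, 144]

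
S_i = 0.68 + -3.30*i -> [0.68, -2.62, -5.92, -9.22, -12.52]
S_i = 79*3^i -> [79, 237, 711, 2133, 6399]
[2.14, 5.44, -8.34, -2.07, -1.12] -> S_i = Random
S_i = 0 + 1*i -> [0, 1, 2, 3, 4]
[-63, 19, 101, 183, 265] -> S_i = -63 + 82*i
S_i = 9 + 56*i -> [9, 65, 121, 177, 233]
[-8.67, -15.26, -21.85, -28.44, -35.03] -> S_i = -8.67 + -6.59*i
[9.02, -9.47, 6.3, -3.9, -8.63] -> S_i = Random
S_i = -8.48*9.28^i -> [-8.48, -78.69, -730.28, -6777.04, -62890.89]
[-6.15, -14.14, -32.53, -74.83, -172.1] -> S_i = -6.15*2.30^i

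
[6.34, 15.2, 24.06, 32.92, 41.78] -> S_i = 6.34 + 8.86*i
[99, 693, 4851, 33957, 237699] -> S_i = 99*7^i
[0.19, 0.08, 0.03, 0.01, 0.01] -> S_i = 0.19*0.41^i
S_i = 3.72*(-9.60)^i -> [3.72, -35.71, 342.84, -3291.22, 31595.69]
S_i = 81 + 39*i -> [81, 120, 159, 198, 237]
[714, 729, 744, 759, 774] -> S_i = 714 + 15*i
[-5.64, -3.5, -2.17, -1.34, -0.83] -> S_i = -5.64*0.62^i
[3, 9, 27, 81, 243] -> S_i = 3*3^i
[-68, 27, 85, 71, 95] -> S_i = Random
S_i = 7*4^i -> [7, 28, 112, 448, 1792]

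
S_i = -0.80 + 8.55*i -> [-0.8, 7.75, 16.3, 24.85, 33.4]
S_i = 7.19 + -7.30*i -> [7.19, -0.11, -7.41, -14.71, -22.01]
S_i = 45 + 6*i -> [45, 51, 57, 63, 69]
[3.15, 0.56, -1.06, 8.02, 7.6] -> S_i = Random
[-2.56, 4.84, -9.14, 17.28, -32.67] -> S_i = -2.56*(-1.89)^i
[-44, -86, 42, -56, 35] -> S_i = Random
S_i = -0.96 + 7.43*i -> [-0.96, 6.47, 13.9, 21.33, 28.76]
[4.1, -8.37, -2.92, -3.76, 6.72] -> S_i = Random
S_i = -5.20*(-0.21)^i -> [-5.2, 1.09, -0.23, 0.05, -0.01]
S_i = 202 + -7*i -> [202, 195, 188, 181, 174]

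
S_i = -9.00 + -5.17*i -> [-9.0, -14.17, -19.34, -24.51, -29.68]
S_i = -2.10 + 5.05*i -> [-2.1, 2.95, 8.0, 13.05, 18.1]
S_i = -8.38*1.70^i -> [-8.38, -14.25, -24.22, -41.17, -69.99]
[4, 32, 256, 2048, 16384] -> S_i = 4*8^i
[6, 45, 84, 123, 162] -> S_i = 6 + 39*i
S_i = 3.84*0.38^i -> [3.84, 1.46, 0.55, 0.21, 0.08]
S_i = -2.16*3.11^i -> [-2.16, -6.72, -20.89, -64.97, -202.07]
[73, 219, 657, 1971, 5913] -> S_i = 73*3^i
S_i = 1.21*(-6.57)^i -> [1.21, -7.95, 52.23, -343.15, 2254.48]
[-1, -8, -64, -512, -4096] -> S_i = -1*8^i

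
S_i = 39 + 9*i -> [39, 48, 57, 66, 75]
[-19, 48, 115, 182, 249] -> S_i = -19 + 67*i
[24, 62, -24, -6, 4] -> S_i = Random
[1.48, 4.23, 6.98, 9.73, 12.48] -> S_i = 1.48 + 2.75*i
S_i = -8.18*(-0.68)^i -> [-8.18, 5.56, -3.78, 2.57, -1.75]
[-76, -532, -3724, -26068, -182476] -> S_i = -76*7^i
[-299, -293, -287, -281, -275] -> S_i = -299 + 6*i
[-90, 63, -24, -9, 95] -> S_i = Random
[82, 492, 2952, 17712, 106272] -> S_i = 82*6^i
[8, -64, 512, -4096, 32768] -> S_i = 8*-8^i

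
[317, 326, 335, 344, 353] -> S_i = 317 + 9*i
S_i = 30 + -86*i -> [30, -56, -142, -228, -314]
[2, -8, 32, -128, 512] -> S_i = 2*-4^i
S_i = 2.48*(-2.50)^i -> [2.48, -6.2, 15.5, -38.75, 96.88]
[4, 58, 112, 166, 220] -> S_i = 4 + 54*i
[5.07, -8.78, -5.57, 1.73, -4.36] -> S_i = Random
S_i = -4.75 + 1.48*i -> [-4.75, -3.27, -1.79, -0.31, 1.17]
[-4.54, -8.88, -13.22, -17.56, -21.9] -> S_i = -4.54 + -4.34*i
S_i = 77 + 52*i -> [77, 129, 181, 233, 285]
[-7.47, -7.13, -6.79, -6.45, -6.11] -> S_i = -7.47 + 0.34*i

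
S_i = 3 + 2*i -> [3, 5, 7, 9, 11]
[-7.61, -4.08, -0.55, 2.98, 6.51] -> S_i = -7.61 + 3.53*i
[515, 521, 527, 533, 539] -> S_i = 515 + 6*i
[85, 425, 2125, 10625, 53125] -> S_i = 85*5^i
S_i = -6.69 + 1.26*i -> [-6.69, -5.43, -4.17, -2.91, -1.65]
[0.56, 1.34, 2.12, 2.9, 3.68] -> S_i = 0.56 + 0.78*i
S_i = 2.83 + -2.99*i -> [2.83, -0.16, -3.15, -6.14, -9.13]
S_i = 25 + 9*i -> [25, 34, 43, 52, 61]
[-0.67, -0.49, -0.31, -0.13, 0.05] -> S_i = -0.67 + 0.18*i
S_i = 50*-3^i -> [50, -150, 450, -1350, 4050]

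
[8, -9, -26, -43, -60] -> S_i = 8 + -17*i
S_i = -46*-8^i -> [-46, 368, -2944, 23552, -188416]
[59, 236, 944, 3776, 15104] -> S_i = 59*4^i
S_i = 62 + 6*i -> [62, 68, 74, 80, 86]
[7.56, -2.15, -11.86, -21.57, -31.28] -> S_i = 7.56 + -9.71*i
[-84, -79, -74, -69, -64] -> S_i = -84 + 5*i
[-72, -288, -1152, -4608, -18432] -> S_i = -72*4^i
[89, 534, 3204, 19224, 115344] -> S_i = 89*6^i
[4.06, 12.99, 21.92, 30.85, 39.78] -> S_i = 4.06 + 8.93*i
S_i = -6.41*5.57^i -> [-6.41, -35.7, -198.87, -1107.7, -6169.91]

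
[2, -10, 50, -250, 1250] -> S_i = 2*-5^i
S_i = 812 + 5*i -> [812, 817, 822, 827, 832]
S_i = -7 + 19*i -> [-7, 12, 31, 50, 69]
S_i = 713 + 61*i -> [713, 774, 835, 896, 957]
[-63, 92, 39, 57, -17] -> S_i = Random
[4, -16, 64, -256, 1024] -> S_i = 4*-4^i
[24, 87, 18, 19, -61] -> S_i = Random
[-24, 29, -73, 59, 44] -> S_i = Random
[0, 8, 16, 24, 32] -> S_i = 0 + 8*i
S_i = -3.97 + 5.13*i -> [-3.97, 1.16, 6.29, 11.42, 16.55]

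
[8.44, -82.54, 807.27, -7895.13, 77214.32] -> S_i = 8.44*(-9.78)^i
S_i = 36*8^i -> [36, 288, 2304, 18432, 147456]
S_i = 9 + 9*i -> [9, 18, 27, 36, 45]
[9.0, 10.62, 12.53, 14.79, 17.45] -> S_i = 9.00*1.18^i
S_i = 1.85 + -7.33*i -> [1.85, -5.48, -12.81, -20.14, -27.47]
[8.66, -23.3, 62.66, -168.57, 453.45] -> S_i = 8.66*(-2.69)^i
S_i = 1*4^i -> [1, 4, 16, 64, 256]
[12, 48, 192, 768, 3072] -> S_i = 12*4^i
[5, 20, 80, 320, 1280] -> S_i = 5*4^i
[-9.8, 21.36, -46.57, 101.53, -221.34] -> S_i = -9.80*(-2.18)^i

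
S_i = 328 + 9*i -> [328, 337, 346, 355, 364]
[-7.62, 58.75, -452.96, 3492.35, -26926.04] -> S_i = -7.62*(-7.71)^i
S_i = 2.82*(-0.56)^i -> [2.82, -1.58, 0.88, -0.5, 0.28]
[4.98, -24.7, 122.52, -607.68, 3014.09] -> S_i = 4.98*(-4.96)^i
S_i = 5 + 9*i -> [5, 14, 23, 32, 41]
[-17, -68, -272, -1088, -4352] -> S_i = -17*4^i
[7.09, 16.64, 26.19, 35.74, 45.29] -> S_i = 7.09 + 9.55*i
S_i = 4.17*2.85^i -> [4.17, 11.88, 33.87, 96.53, 275.12]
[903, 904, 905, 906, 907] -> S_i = 903 + 1*i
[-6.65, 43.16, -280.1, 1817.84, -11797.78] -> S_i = -6.65*(-6.49)^i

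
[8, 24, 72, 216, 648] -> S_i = 8*3^i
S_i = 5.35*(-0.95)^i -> [5.35, -5.08, 4.83, -4.59, 4.36]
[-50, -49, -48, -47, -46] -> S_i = -50 + 1*i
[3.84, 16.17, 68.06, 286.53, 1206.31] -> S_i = 3.84*4.21^i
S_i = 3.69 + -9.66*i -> [3.69, -5.97, -15.63, -25.29, -34.95]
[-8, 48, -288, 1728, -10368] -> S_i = -8*-6^i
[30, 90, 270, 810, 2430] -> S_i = 30*3^i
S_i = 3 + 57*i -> [3, 60, 117, 174, 231]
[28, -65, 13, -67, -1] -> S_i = Random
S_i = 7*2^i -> [7, 14, 28, 56, 112]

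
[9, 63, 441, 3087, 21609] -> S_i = 9*7^i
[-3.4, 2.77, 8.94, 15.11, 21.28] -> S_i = -3.40 + 6.17*i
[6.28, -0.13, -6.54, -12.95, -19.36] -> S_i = 6.28 + -6.41*i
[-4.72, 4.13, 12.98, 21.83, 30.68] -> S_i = -4.72 + 8.85*i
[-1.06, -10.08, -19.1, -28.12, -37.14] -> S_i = -1.06 + -9.02*i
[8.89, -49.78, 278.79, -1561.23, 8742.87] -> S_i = 8.89*(-5.60)^i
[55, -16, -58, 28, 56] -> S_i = Random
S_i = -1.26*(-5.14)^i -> [-1.26, 6.48, -33.29, 171.1, -879.47]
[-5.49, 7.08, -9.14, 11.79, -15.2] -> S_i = -5.49*(-1.29)^i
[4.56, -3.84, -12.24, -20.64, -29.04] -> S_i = 4.56 + -8.40*i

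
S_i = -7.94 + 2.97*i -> [-7.94, -4.97, -2.0, 0.97, 3.94]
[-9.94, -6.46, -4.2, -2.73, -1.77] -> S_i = -9.94*0.65^i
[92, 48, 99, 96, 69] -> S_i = Random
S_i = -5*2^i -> [-5, -10, -20, -40, -80]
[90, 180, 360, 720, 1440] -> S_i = 90*2^i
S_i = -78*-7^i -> [-78, 546, -3822, 26754, -187278]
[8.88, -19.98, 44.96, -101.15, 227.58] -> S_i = 8.88*(-2.25)^i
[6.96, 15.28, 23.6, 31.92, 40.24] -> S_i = 6.96 + 8.32*i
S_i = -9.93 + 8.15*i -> [-9.93, -1.78, 6.37, 14.52, 22.67]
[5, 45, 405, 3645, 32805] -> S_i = 5*9^i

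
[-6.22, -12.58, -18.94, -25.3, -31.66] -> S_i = -6.22 + -6.36*i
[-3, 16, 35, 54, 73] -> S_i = -3 + 19*i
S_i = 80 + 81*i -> [80, 161, 242, 323, 404]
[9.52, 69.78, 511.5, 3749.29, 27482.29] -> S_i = 9.52*7.33^i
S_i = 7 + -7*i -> [7, 0, -7, -14, -21]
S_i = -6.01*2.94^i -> [-6.01, -17.67, -51.95, -152.73, -449.02]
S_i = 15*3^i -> [15, 45, 135, 405, 1215]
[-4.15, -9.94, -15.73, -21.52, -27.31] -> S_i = -4.15 + -5.79*i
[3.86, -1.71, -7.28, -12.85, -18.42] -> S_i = 3.86 + -5.57*i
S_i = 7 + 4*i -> [7, 11, 15, 19, 23]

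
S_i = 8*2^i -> [8, 16, 32, 64, 128]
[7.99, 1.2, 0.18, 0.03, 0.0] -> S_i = 7.99*0.15^i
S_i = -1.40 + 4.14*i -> [-1.4, 2.74, 6.88, 11.02, 15.16]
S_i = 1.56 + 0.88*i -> [1.56, 2.44, 3.32, 4.2, 5.08]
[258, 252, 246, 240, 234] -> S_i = 258 + -6*i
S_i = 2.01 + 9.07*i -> [2.01, 11.08, 20.15, 29.22, 38.29]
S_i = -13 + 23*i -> [-13, 10, 33, 56, 79]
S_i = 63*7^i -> [63, 441, 3087, 21609, 151263]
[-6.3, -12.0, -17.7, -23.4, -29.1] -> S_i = -6.30 + -5.70*i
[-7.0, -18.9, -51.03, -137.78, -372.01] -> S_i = -7.00*2.70^i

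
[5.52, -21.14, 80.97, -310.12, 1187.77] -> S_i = 5.52*(-3.83)^i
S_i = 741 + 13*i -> [741, 754, 767, 780, 793]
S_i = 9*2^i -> [9, 18, 36, 72, 144]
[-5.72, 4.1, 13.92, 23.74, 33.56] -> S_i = -5.72 + 9.82*i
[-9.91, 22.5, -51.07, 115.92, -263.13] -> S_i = -9.91*(-2.27)^i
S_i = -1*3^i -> [-1, -3, -9, -27, -81]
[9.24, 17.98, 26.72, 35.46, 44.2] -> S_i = 9.24 + 8.74*i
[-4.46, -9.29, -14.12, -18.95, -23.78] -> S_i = -4.46 + -4.83*i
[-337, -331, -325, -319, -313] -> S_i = -337 + 6*i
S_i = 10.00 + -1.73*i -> [10.0, 8.27, 6.54, 4.81, 3.08]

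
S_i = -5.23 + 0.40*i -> [-5.23, -4.83, -4.43, -4.03, -3.63]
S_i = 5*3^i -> [5, 15, 45, 135, 405]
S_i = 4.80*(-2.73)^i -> [4.8, -13.1, 35.77, -97.66, 266.62]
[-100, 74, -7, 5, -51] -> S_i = Random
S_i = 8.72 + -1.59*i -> [8.72, 7.13, 5.54, 3.95, 2.36]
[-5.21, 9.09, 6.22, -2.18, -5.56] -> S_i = Random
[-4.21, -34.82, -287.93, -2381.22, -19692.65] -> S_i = -4.21*8.27^i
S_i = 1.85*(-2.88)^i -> [1.85, -5.33, 15.34, -44.19, 127.27]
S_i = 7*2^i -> [7, 14, 28, 56, 112]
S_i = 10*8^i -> [10, 80, 640, 5120, 40960]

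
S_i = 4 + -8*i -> [4, -4, -12, -20, -28]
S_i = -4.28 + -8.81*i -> [-4.28, -13.09, -21.9, -30.71, -39.52]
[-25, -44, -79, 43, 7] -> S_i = Random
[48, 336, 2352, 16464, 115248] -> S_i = 48*7^i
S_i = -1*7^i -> [-1, -7, -49, -343, -2401]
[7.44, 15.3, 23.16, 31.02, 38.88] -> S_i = 7.44 + 7.86*i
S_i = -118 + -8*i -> [-118, -126, -134, -142, -150]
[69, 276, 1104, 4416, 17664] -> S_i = 69*4^i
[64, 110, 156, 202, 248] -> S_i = 64 + 46*i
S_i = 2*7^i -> [2, 14, 98, 686, 4802]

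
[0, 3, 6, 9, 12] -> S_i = 0 + 3*i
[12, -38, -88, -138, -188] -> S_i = 12 + -50*i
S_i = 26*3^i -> [26, 78, 234, 702, 2106]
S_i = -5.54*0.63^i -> [-5.54, -3.49, -2.2, -1.39, -0.87]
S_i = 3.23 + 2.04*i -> [3.23, 5.27, 7.31, 9.35, 11.39]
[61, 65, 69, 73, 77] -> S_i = 61 + 4*i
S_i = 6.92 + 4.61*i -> [6.92, 11.53, 16.14, 20.75, 25.36]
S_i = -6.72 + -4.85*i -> [-6.72, -11.57, -16.42, -21.27, -26.12]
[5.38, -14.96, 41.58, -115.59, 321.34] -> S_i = 5.38*(-2.78)^i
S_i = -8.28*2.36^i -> [-8.28, -19.54, -46.12, -108.83, -256.85]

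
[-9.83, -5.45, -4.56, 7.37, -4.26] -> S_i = Random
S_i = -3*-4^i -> [-3, 12, -48, 192, -768]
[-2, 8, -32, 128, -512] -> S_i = -2*-4^i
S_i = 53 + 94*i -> [53, 147, 241, 335, 429]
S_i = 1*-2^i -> [1, -2, 4, -8, 16]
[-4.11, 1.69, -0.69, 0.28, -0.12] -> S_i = -4.11*(-0.41)^i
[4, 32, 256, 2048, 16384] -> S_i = 4*8^i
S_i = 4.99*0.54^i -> [4.99, 2.69, 1.46, 0.79, 0.42]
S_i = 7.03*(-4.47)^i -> [7.03, -31.42, 140.47, -627.88, 2806.63]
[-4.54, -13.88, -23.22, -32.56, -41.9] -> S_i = -4.54 + -9.34*i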